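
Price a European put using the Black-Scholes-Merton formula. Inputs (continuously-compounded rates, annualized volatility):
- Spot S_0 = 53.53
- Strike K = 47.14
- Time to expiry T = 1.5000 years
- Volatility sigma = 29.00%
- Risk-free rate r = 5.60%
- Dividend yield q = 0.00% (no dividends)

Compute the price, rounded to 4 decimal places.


d1 = (ln(S/K) + (r - q + 0.5*sigma^2) * T) / (sigma * sqrt(T)) = 0.77199849
d2 = d1 - sigma * sqrt(T) = 0.41682248
exp(-rT) = 0.91943126; exp(-qT) = 1.00000000
P = K * exp(-rT) * N(-d2) - S_0 * exp(-qT) * N(-d1)
N(-d1) = 0.22005766; N(-d2) = 0.33840413
P = 47.1400 * 0.91943126 * 0.33840413 - 53.5300 * 1.00000000 * 0.22005766 = 2.8874

Answer: Price = 2.8874


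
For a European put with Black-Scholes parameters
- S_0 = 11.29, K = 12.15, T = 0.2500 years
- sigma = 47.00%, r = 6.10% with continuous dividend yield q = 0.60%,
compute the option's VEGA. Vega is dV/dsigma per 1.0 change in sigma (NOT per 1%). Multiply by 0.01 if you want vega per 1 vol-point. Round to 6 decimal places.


d1 = -0.1363799644; d2 = -0.3713799644
phi(d1) = 0.3952494160; exp(-qT) = 0.9985011244; exp(-rT) = 0.9848656924
Vega = S * exp(-qT) * phi(d1) * sqrt(T) = 11.2900 * 0.9985011244 * 0.3952494160 * 0.5000000000 = 2.227839

Answer: Vega = 2.227839


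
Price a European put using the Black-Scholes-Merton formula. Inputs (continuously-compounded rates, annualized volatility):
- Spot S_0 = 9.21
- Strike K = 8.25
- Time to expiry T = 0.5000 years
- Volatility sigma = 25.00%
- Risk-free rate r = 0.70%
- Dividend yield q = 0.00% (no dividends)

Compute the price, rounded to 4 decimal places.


d1 = (ln(S/K) + (r - q + 0.5*sigma^2) * T) / (sigma * sqrt(T)) = 0.73087490
d2 = d1 - sigma * sqrt(T) = 0.55409821
exp(-rT) = 0.99650612; exp(-qT) = 1.00000000
P = K * exp(-rT) * N(-d2) - S_0 * exp(-qT) * N(-d1)
N(-d1) = 0.23242778; N(-d2) = 0.28975582
P = 8.2500 * 0.99650612 * 0.28975582 - 9.2100 * 1.00000000 * 0.23242778 = 0.2415

Answer: Price = 0.2415


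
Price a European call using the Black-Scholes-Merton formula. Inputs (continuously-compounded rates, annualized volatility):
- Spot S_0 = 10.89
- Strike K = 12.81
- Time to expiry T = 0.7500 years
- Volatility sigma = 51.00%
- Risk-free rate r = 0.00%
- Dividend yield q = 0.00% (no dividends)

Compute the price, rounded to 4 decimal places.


d1 = (ln(S/K) + (r - q + 0.5*sigma^2) * T) / (sigma * sqrt(T)) = -0.14681379
d2 = d1 - sigma * sqrt(T) = -0.58848674
exp(-rT) = 1.00000000; exp(-qT) = 1.00000000
C = S_0 * exp(-qT) * N(d1) - K * exp(-rT) * N(d2)
N(d1) = 0.44163950; N(d2) = 0.27810282
C = 10.8900 * 1.00000000 * 0.44163950 - 12.8100 * 1.00000000 * 0.27810282 = 1.2470

Answer: Price = 1.2470


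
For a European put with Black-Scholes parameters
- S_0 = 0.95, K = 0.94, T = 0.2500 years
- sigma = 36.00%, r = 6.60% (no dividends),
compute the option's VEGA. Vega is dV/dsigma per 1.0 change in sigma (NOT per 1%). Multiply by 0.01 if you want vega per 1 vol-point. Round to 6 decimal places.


d1 = 0.2404561629; d2 = 0.0604561629
phi(d1) = 0.3875741412; exp(-qT) = 1.0000000000; exp(-rT) = 0.9836353794
Vega = S * exp(-qT) * phi(d1) * sqrt(T) = 0.9500 * 1.0000000000 * 0.3875741412 * 0.5000000000 = 0.184098

Answer: Vega = 0.184098


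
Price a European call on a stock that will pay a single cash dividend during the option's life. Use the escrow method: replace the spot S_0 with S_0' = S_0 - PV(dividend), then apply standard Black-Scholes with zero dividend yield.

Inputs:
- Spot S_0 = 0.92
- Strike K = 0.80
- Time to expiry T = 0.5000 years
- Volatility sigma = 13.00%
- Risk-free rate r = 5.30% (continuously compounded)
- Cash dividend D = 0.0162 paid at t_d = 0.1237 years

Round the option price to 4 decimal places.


Answer: Price = 0.1265

Derivation:
PV(D) = D * exp(-r * t_d) = 0.0162 * 0.99346534 = 0.01609414
S_0' = S_0 - PV(D) = 0.9200 - 0.01609414 = 0.90390586
d1 = (ln(S_0'/K) + (r + sigma^2/2)*T) / (sigma*sqrt(T)) = 1.66266360
d2 = d1 - sigma*sqrt(T) = 1.57073972
exp(-rT) = 0.97384804
N(d1) = 0.95181010; N(d2) = 0.94187844
C = S_0' * N(d1) - K * exp(-rT) * N(d2) = 0.90390586 * 0.95181010 - 0.8000 * 0.97384804 * 0.94187844 = 0.1265


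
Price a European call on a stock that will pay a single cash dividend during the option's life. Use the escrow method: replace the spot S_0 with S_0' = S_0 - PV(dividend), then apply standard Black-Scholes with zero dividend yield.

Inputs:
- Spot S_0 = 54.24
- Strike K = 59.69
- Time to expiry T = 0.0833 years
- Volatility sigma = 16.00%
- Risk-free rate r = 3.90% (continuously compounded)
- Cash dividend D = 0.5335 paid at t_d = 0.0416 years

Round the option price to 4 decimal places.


PV(D) = D * exp(-r * t_d) = 0.5335 * 0.99837892 = 0.53263515
S_0' = S_0 - PV(D) = 54.2400 - 0.53263515 = 53.70736485
d1 = (ln(S_0'/K) + (r + sigma^2/2)*T) / (sigma*sqrt(T)) = -2.19363559
d2 = d1 - sigma*sqrt(T) = -2.23981438
exp(-rT) = 0.99675657
N(d1) = 0.01413081; N(d2) = 0.01255149
C = S_0' * N(d1) - K * exp(-rT) * N(d2) = 53.70736485 * 0.01413081 - 59.6900 * 0.99675657 * 0.01255149 = 0.0122

Answer: Price = 0.0122


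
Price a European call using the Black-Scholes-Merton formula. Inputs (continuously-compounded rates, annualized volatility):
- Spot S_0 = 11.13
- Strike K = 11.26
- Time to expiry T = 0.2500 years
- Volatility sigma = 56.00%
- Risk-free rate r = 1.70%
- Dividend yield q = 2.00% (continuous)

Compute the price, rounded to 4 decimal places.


Answer: Price = 1.1730

Derivation:
d1 = (ln(S/K) + (r - q + 0.5*sigma^2) * T) / (sigma * sqrt(T)) = 0.09584837
d2 = d1 - sigma * sqrt(T) = -0.18415163
exp(-rT) = 0.99575902; exp(-qT) = 0.99501248
C = S_0 * exp(-qT) * N(d1) - K * exp(-rT) * N(d2)
N(d1) = 0.53817950; N(d2) = 0.42694725
C = 11.1300 * 0.99501248 * 0.53817950 - 11.2600 * 0.99575902 * 0.42694725 = 1.1730


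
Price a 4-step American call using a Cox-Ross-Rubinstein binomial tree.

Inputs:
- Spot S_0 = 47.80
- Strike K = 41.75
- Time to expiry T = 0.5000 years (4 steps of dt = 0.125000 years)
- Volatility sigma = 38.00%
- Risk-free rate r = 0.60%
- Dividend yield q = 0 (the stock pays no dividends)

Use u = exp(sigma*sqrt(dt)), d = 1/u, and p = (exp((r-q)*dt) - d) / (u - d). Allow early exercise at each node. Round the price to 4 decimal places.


Answer: Price = V(0,0) = 8.7272

Derivation:
dt = T/N = 0.125000
u = exp(sigma*sqrt(dt)) = 1.143793; d = 1/u = 0.874284
p = (exp((r-q)*dt) - d) / (u - d) = 0.469247
Discount per step: exp(-r*dt) = 0.999250
Stock lattice S(k, i) with i counting down-moves:
  k=0: S(0,0) = 47.8000
  k=1: S(1,0) = 54.6733; S(1,1) = 41.7908
  k=2: S(2,0) = 62.5350; S(2,1) = 47.8000; S(2,2) = 36.5370
  k=3: S(3,0) = 71.5271; S(3,1) = 54.6733; S(3,2) = 41.7908; S(3,3) = 31.9437
  k=4: S(4,0) = 81.8122; S(4,1) = 62.5350; S(4,2) = 47.8000; S(4,3) = 36.5370; S(4,4) = 27.9279
Terminal payoffs V(N, i) = max(S_T - K, 0):
  V(4,0) = 40.062234; V(4,1) = 20.784989; V(4,2) = 6.050000; V(4,3) = 0.000000; V(4,4) = 0.000000
Backward induction: V(k, i) = exp(-r*dt) * [p * V(k+1, i) + (1-p) * V(k+1, i+1)]; then take max(V_cont, immediate exercise) for American.
  V(3,0) = exp(-r*dt) * [p*40.062234 + (1-p)*20.784989] = 29.808408; exercise = 29.777108; V(3,0) = max -> 29.808408
  V(3,1) = exp(-r*dt) * [p*20.784989 + (1-p)*6.050000] = 12.954626; exercise = 12.923325; V(3,1) = max -> 12.954626
  V(3,2) = exp(-r*dt) * [p*6.050000 + (1-p)*0.000000] = 2.836814; exercise = 0.040764; V(3,2) = max -> 2.836814
  V(3,3) = exp(-r*dt) * [p*0.000000 + (1-p)*0.000000] = 0.000000; exercise = 0.000000; V(3,3) = max -> 0.000000
  V(2,0) = exp(-r*dt) * [p*29.808408 + (1-p)*12.954626] = 20.847567; exercise = 20.784989; V(2,0) = max -> 20.847567
  V(2,1) = exp(-r*dt) * [p*12.954626 + (1-p)*2.836814] = 7.578878; exercise = 6.050000; V(2,1) = max -> 7.578878
  V(2,2) = exp(-r*dt) * [p*2.836814 + (1-p)*0.000000] = 1.330168; exercise = 0.000000; V(2,2) = max -> 1.330168
  V(1,0) = exp(-r*dt) * [p*20.847567 + (1-p)*7.578878] = 13.794817; exercise = 12.923325; V(1,0) = max -> 13.794817
  V(1,1) = exp(-r*dt) * [p*7.578878 + (1-p)*1.330168] = 4.259159; exercise = 0.040764; V(1,1) = max -> 4.259159
  V(0,0) = exp(-r*dt) * [p*13.794817 + (1-p)*4.259159] = 8.727187; exercise = 6.050000; V(0,0) = max -> 8.727187


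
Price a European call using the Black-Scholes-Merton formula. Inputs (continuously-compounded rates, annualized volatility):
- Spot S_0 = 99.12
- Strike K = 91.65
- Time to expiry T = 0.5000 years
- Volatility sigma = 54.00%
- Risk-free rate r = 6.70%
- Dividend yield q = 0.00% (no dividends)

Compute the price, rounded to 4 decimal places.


d1 = (ln(S/K) + (r - q + 0.5*sigma^2) * T) / (sigma * sqrt(T)) = 0.48385553
d2 = d1 - sigma * sqrt(T) = 0.10201786
exp(-rT) = 0.96705491; exp(-qT) = 1.00000000
C = S_0 * exp(-qT) * N(d1) - K * exp(-rT) * N(d2)
N(d1) = 0.68575580; N(d2) = 0.54062875
C = 99.1200 * 1.00000000 * 0.68575580 - 91.6500 * 0.96705491 * 0.54062875 = 20.0559

Answer: Price = 20.0559


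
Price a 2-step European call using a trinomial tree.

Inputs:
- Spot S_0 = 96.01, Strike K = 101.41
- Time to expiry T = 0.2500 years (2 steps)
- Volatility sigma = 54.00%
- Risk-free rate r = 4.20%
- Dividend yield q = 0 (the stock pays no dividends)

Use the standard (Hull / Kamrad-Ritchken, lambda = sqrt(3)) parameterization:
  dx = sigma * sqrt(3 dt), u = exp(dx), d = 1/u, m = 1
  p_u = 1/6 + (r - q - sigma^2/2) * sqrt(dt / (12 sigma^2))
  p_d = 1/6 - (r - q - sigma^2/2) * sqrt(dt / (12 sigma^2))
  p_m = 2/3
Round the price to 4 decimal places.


dt = T/N = 0.125000; dx = sigma*sqrt(3*dt) = 0.330681
u = exp(dx) = 1.391916; d = 1/u = 0.718434
p_u = 0.147048, p_m = 0.666667, p_d = 0.186285
Discount per step: exp(-r*dt) = 0.994764
Stock lattice S(k, j) with j the centered position index:
  k=0: S(0,+0) = 96.0100
  k=1: S(1,-1) = 68.9769; S(1,+0) = 96.0100; S(1,+1) = 133.6378
  k=2: S(2,-2) = 49.5553; S(2,-1) = 68.9769; S(2,+0) = 96.0100; S(2,+1) = 133.6378; S(2,+2) = 186.0126
Terminal payoffs V(N, j) = max(S_T - K, 0):
  V(2,-2) = 0.000000; V(2,-1) = 0.000000; V(2,+0) = 0.000000; V(2,+1) = 32.227842; V(2,+2) = 84.602632
Backward induction: V(k, j) = exp(-r*dt) * [p_u * V(k+1, j+1) + p_m * V(k+1, j) + p_d * V(k+1, j-1)]
  V(1,-1) = exp(-r*dt) * [p_u*0.000000 + p_m*0.000000 + p_d*0.000000] = 0.000000
  V(1,+0) = exp(-r*dt) * [p_u*32.227842 + p_m*0.000000 + p_d*0.000000] = 4.714227
  V(1,+1) = exp(-r*dt) * [p_u*84.602632 + p_m*32.227842 + p_d*0.000000] = 33.748237
  V(0,+0) = exp(-r*dt) * [p_u*33.748237 + p_m*4.714227 + p_d*0.000000] = 8.062989

Answer: Price = V(0,0) = 8.0630


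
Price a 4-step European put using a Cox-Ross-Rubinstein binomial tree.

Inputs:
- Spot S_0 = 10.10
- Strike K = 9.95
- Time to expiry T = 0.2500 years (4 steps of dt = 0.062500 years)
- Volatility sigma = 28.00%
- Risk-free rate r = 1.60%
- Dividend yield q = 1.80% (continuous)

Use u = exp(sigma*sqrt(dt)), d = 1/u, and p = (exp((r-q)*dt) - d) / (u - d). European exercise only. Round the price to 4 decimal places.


dt = T/N = 0.062500
u = exp(sigma*sqrt(dt)) = 1.072508; d = 1/u = 0.932394
p = (exp((r-q)*dt) - d) / (u - d) = 0.481615
Discount per step: exp(-r*dt) = 0.999000
Stock lattice S(k, i) with i counting down-moves:
  k=0: S(0,0) = 10.1000
  k=1: S(1,0) = 10.8323; S(1,1) = 9.4172
  k=2: S(2,0) = 11.6178; S(2,1) = 10.1000; S(2,2) = 8.7805
  k=3: S(3,0) = 12.4601; S(3,1) = 10.8323; S(3,2) = 9.4172; S(3,3) = 8.1869
  k=4: S(4,0) = 13.3636; S(4,1) = 11.6178; S(4,2) = 10.1000; S(4,3) = 8.7805; S(4,4) = 7.6334
Terminal payoffs V(N, i) = max(K - S_T, 0):
  V(4,0) = 0.000000; V(4,1) = 0.000000; V(4,2) = 0.000000; V(4,3) = 1.169482; V(4,4) = 2.316584
Backward induction: V(k, i) = exp(-r*dt) * [p * V(k+1, i) + (1-p) * V(k+1, i+1)].
  V(3,0) = exp(-r*dt) * [p*0.000000 + (1-p)*0.000000] = 0.000000
  V(3,1) = exp(-r*dt) * [p*0.000000 + (1-p)*0.000000] = 0.000000
  V(3,2) = exp(-r*dt) * [p*0.000000 + (1-p)*1.169482] = 0.605636
  V(3,3) = exp(-r*dt) * [p*1.169482 + (1-p)*2.316584] = 1.762359
  V(2,0) = exp(-r*dt) * [p*0.000000 + (1-p)*0.000000] = 0.000000
  V(2,1) = exp(-r*dt) * [p*0.000000 + (1-p)*0.605636] = 0.313639
  V(2,2) = exp(-r*dt) * [p*0.605636 + (1-p)*1.762359] = 1.204059
  V(1,0) = exp(-r*dt) * [p*0.000000 + (1-p)*0.313639] = 0.162423
  V(1,1) = exp(-r*dt) * [p*0.313639 + (1-p)*1.204059] = 0.774444
  V(0,0) = exp(-r*dt) * [p*0.162423 + (1-p)*0.774444] = 0.479206

Answer: Price = V(0,0) = 0.4792


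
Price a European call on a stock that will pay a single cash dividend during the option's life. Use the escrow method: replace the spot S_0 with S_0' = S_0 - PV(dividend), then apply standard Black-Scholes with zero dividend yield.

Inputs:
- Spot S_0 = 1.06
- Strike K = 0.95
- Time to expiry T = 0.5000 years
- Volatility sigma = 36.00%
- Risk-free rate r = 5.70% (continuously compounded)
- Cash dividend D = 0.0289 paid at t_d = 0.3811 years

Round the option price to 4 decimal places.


Answer: Price = 0.1624

Derivation:
PV(D) = D * exp(-r * t_d) = 0.0289 * 0.97851154 = 0.02827898
S_0' = S_0 - PV(D) = 1.0600 - 0.02827898 = 1.03172102
d1 = (ln(S_0'/K) + (r + sigma^2/2)*T) / (sigma*sqrt(T)) = 0.56341322
d2 = d1 - sigma*sqrt(T) = 0.30885478
exp(-rT) = 0.97190229
N(d1) = 0.71342323; N(d2) = 0.62128400
C = S_0' * N(d1) - K * exp(-rT) * N(d2) = 1.03172102 * 0.71342323 - 0.9500 * 0.97190229 * 0.62128400 = 0.1624


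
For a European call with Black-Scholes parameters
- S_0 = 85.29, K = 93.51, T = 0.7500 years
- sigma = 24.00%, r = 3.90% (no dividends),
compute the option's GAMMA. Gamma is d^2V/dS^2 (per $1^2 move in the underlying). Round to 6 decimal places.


d1 = -0.1980367624; d2 = -0.4058828593
phi(d1) = 0.3911955122; exp(-qT) = 1.0000000000; exp(-rT) = 0.9711736407
Gamma = exp(-qT) * phi(d1) / (S * sigma * sqrt(T)) = 1.0000000000 * 0.3911955122 / (85.2900 * 0.2400 * 0.8660254038) = 0.022068

Answer: Gamma = 0.022068


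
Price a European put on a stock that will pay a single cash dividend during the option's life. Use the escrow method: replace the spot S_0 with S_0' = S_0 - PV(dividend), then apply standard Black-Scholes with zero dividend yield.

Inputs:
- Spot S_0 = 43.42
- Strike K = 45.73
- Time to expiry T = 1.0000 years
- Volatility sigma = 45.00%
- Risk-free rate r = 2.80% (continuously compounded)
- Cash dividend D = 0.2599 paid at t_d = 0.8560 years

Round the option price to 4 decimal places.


Answer: Price = 8.4675

Derivation:
PV(D) = D * exp(-r * t_d) = 0.2599 * 0.97631695 = 0.25374478
S_0' = S_0 - PV(D) = 43.4200 - 0.25374478 = 43.16625522
d1 = (ln(S_0'/K) + (r + sigma^2/2)*T) / (sigma*sqrt(T)) = 0.15901005
d2 = d1 - sigma*sqrt(T) = -0.29098995
exp(-rT) = 0.97238837
N(-d1) = 0.43683048; N(-d2) = 0.61447050
P = K * exp(-rT) * N(-d2) - S_0' * N(-d1) = 45.7300 * 0.97238837 * 0.61447050 - 43.16625522 * 0.43683048 = 8.4675


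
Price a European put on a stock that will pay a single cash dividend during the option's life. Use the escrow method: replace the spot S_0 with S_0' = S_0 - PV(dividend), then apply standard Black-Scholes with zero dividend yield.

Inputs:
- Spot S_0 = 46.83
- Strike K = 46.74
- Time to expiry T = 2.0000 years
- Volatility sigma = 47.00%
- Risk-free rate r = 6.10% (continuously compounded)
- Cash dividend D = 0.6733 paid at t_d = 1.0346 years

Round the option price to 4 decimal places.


Answer: Price = 9.1380

Derivation:
PV(D) = D * exp(-r * t_d) = 0.6733 * 0.93883963 = 0.63212072
S_0' = S_0 - PV(D) = 46.8300 - 0.63212072 = 46.19787928
d1 = (ln(S_0'/K) + (r + sigma^2/2)*T) / (sigma*sqrt(T)) = 0.49833511
d2 = d1 - sigma*sqrt(T) = -0.16634527
exp(-rT) = 0.88514837
N(-d1) = 0.30912393; N(-d2) = 0.56605738
P = K * exp(-rT) * N(-d2) - S_0' * N(-d1) = 46.7400 * 0.88514837 * 0.56605738 - 46.19787928 * 0.30912393 = 9.1380


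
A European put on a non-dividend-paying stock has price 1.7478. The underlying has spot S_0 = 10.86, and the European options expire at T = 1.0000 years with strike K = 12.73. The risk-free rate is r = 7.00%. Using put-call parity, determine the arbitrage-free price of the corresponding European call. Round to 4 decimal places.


Answer: Call price = 0.7384

Derivation:
Put-call parity: C - P = S_0 * exp(-qT) - K * exp(-rT).
S_0 * exp(-qT) = 10.8600 * 1.00000000 = 10.86000000
K * exp(-rT) = 12.7300 * 0.93239382 = 11.86937333
C = P + S*exp(-qT) - K*exp(-rT)
C = 1.7478 + 10.86000000 - 11.86937333 = 0.7384


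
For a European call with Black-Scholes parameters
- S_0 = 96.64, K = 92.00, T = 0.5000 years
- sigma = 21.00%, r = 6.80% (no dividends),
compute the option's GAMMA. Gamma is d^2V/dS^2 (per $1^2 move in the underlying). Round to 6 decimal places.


Answer: Gamma = 0.022730

Derivation:
d1 = 0.6345721524; d2 = 0.4860797283
phi(d1) = 0.3261886313; exp(-qT) = 1.0000000000; exp(-rT) = 0.9665715046
Gamma = exp(-qT) * phi(d1) / (S * sigma * sqrt(T)) = 1.0000000000 * 0.3261886313 / (96.6400 * 0.2100 * 0.7071067812) = 0.022730


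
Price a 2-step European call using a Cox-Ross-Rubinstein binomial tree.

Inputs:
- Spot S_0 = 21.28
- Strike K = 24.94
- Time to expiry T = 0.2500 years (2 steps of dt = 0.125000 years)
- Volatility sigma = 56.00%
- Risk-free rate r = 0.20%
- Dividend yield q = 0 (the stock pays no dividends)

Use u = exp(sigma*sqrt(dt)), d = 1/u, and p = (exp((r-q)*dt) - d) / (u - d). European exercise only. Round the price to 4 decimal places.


Answer: Price = V(0,0) = 1.3595

Derivation:
dt = T/N = 0.125000
u = exp(sigma*sqrt(dt)) = 1.218950; d = 1/u = 0.820378
p = (exp((r-q)*dt) - d) / (u - d) = 0.451291
Discount per step: exp(-r*dt) = 0.999750
Stock lattice S(k, i) with i counting down-moves:
  k=0: S(0,0) = 21.2800
  k=1: S(1,0) = 25.9393; S(1,1) = 17.4576
  k=2: S(2,0) = 31.6187; S(2,1) = 21.2800; S(2,2) = 14.3219
Terminal payoffs V(N, i) = max(S_T - K, 0):
  V(2,0) = 6.678660; V(2,1) = 0.000000; V(2,2) = 0.000000
Backward induction: V(k, i) = exp(-r*dt) * [p * V(k+1, i) + (1-p) * V(k+1, i+1)].
  V(1,0) = exp(-r*dt) * [p*6.678660 + (1-p)*0.000000] = 3.013265
  V(1,1) = exp(-r*dt) * [p*0.000000 + (1-p)*0.000000] = 0.000000
  V(0,0) = exp(-r*dt) * [p*3.013265 + (1-p)*0.000000] = 1.359519


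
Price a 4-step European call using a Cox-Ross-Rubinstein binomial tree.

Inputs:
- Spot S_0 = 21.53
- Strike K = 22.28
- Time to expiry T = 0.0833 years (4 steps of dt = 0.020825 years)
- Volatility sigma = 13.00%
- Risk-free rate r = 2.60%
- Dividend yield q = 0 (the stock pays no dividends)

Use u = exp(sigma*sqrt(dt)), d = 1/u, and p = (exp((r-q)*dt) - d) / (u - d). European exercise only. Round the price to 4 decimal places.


Answer: Price = V(0,0) = 0.0815

Derivation:
dt = T/N = 0.020825
u = exp(sigma*sqrt(dt)) = 1.018937; d = 1/u = 0.981415
p = (exp((r-q)*dt) - d) / (u - d) = 0.509744
Discount per step: exp(-r*dt) = 0.999459
Stock lattice S(k, i) with i counting down-moves:
  k=0: S(0,0) = 21.5300
  k=1: S(1,0) = 21.9377; S(1,1) = 21.1299
  k=2: S(2,0) = 22.3532; S(2,1) = 21.5300; S(2,2) = 20.7372
  k=3: S(3,0) = 22.7765; S(3,1) = 21.9377; S(3,2) = 21.1299; S(3,3) = 20.3518
  k=4: S(4,0) = 23.2078; S(4,1) = 22.3532; S(4,2) = 21.5300; S(4,3) = 20.7372; S(4,4) = 19.9735
Terminal payoffs V(N, i) = max(S_T - K, 0):
  V(4,0) = 0.927786; V(4,1) = 0.073157; V(4,2) = 0.000000; V(4,3) = 0.000000; V(4,4) = 0.000000
Backward induction: V(k, i) = exp(-r*dt) * [p * V(k+1, i) + (1-p) * V(k+1, i+1)].
  V(3,0) = exp(-r*dt) * [p*0.927786 + (1-p)*0.073157] = 0.508524
  V(3,1) = exp(-r*dt) * [p*0.073157 + (1-p)*0.000000] = 0.037271
  V(3,2) = exp(-r*dt) * [p*0.000000 + (1-p)*0.000000] = 0.000000
  V(3,3) = exp(-r*dt) * [p*0.000000 + (1-p)*0.000000] = 0.000000
  V(2,0) = exp(-r*dt) * [p*0.508524 + (1-p)*0.037271] = 0.277339
  V(2,1) = exp(-r*dt) * [p*0.037271 + (1-p)*0.000000] = 0.018989
  V(2,2) = exp(-r*dt) * [p*0.000000 + (1-p)*0.000000] = 0.000000
  V(1,0) = exp(-r*dt) * [p*0.277339 + (1-p)*0.018989] = 0.150600
  V(1,1) = exp(-r*dt) * [p*0.018989 + (1-p)*0.000000] = 0.009674
  V(0,0) = exp(-r*dt) * [p*0.150600 + (1-p)*0.009674] = 0.081466


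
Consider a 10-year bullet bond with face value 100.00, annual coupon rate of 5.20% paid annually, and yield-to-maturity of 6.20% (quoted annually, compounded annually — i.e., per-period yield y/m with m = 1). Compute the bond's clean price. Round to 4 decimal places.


Coupon per period c = face * coupon_rate / m = 5.200000
Periods per year m = 1; per-period yield y/m = 0.062000
Number of cashflows N = 10
Cashflows (t years, CF_t, discount factor 1/(1+y/m)^(m*t), PV):
  t = 1.0000: CF_t = 5.200000, DF = 0.941620, PV = 4.896422
  t = 2.0000: CF_t = 5.200000, DF = 0.886647, PV = 4.610567
  t = 3.0000: CF_t = 5.200000, DF = 0.834885, PV = 4.341400
  t = 4.0000: CF_t = 5.200000, DF = 0.786144, PV = 4.087947
  t = 5.0000: CF_t = 5.200000, DF = 0.740248, PV = 3.849291
  t = 6.0000: CF_t = 5.200000, DF = 0.697032, PV = 3.624568
  t = 7.0000: CF_t = 5.200000, DF = 0.656339, PV = 3.412964
  t = 8.0000: CF_t = 5.200000, DF = 0.618022, PV = 3.213714
  t = 9.0000: CF_t = 5.200000, DF = 0.581942, PV = 3.026096
  t = 10.0000: CF_t = 105.200000, DF = 0.547968, PV = 57.646185
Price P = sum_t PV_t = 92.709154

Answer: Price = 92.7092


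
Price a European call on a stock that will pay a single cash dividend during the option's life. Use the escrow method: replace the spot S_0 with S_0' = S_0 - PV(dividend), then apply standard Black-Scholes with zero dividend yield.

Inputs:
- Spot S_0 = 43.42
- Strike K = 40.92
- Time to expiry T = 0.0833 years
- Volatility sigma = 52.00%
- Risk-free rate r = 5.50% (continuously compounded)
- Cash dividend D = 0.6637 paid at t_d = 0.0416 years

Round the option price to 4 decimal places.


PV(D) = D * exp(-r * t_d) = 0.6637 * 0.99771462 = 0.66218319
S_0' = S_0 - PV(D) = 43.4200 - 0.66218319 = 42.75781681
d1 = (ln(S_0'/K) + (r + sigma^2/2)*T) / (sigma*sqrt(T)) = 0.39829645
d2 = d1 - sigma*sqrt(T) = 0.24821540
exp(-rT) = 0.99542898
N(d1) = 0.65479416; N(d2) = 0.59801613
C = S_0' * N(d1) - K * exp(-rT) * N(d2) = 42.75781681 * 0.65479416 - 40.9200 * 0.99542898 * 0.59801613 = 3.6386

Answer: Price = 3.6386


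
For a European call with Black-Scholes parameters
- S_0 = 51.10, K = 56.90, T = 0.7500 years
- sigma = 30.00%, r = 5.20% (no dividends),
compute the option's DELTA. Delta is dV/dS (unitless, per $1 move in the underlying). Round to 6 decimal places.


Answer: Delta = 0.446783

Derivation:
d1 = -0.1337945506; d2 = -0.3936021718
phi(d1) = 0.3953874835; exp(-qT) = 1.0000000000; exp(-rT) = 0.9617507091
N(d1) = 0.4467825182
Delta = exp(-qT) * N(d1) = 1.0000000000 * 0.4467825182 = 0.446783


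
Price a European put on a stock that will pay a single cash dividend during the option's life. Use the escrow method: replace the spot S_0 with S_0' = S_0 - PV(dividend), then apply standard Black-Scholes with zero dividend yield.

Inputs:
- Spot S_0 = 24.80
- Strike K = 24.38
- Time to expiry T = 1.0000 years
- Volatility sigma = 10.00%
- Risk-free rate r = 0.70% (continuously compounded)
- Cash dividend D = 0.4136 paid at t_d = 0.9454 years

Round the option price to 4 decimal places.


PV(D) = D * exp(-r * t_d) = 0.4136 * 0.99340405 = 0.41087191
S_0' = S_0 - PV(D) = 24.8000 - 0.41087191 = 24.38912809
d1 = (ln(S_0'/K) + (r + sigma^2/2)*T) / (sigma*sqrt(T)) = 0.12374339
d2 = d1 - sigma*sqrt(T) = 0.02374339
exp(-rT) = 0.99302444
N(-d1) = 0.45075923; N(-d2) = 0.49052865
P = K * exp(-rT) * N(-d2) - S_0' * N(-d1) = 24.3800 * 0.99302444 * 0.49052865 - 24.38912809 * 0.45075923 = 0.8820

Answer: Price = 0.8820


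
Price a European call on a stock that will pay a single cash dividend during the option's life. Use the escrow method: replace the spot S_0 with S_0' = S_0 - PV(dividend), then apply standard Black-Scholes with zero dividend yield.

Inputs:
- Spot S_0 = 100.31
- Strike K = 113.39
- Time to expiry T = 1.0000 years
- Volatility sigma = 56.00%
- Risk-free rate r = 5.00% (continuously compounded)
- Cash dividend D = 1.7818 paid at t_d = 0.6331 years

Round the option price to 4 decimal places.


PV(D) = D * exp(-r * t_d) = 1.7818 * 0.96884077 = 1.72628049
S_0' = S_0 - PV(D) = 100.3100 - 1.72628049 = 98.58371951
d1 = (ln(S_0'/K) + (r + sigma^2/2)*T) / (sigma*sqrt(T)) = 0.11941594
d2 = d1 - sigma*sqrt(T) = -0.44058406
exp(-rT) = 0.95122942
N(d1) = 0.54752708; N(d2) = 0.32975707
C = S_0' * N(d1) - K * exp(-rT) * N(d2) = 98.58371951 * 0.54752708 - 113.3900 * 0.95122942 * 0.32975707 = 18.4097

Answer: Price = 18.4097


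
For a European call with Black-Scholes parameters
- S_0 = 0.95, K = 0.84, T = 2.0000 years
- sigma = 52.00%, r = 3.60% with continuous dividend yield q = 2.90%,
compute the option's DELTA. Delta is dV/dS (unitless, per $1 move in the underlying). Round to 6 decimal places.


Answer: Delta = 0.670214

Derivation:
d1 = 0.5540726820; d2 = -0.1813183704
phi(d1) = 0.3421736913; exp(-qT) = 0.9436499474; exp(-rT) = 0.9305308958
N(d1) = 0.7102354475
Delta = exp(-qT) * N(d1) = 0.9436499474 * 0.7102354475 = 0.670214


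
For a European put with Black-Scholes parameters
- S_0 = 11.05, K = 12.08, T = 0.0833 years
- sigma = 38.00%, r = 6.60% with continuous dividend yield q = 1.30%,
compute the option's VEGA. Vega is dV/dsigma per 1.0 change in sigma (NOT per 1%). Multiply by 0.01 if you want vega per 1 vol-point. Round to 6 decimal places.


Answer: Vega = 0.982507

Derivation:
d1 = -0.7175006576; d2 = -0.8271752673
phi(d1) = 0.3084047825; exp(-qT) = 0.9989176861; exp(-rT) = 0.9945172852
Vega = S * exp(-qT) * phi(d1) * sqrt(T) = 11.0500 * 0.9989176861 * 0.3084047825 * 0.2886173938 = 0.982507


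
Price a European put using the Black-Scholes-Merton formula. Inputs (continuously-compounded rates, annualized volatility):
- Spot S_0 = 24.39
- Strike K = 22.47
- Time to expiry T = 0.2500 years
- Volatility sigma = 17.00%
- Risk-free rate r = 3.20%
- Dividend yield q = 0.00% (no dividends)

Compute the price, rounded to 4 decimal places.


Answer: Price = 0.1474

Derivation:
d1 = (ln(S/K) + (r - q + 0.5*sigma^2) * T) / (sigma * sqrt(T)) = 1.10123089
d2 = d1 - sigma * sqrt(T) = 1.01623089
exp(-rT) = 0.99203191; exp(-qT) = 1.00000000
P = K * exp(-rT) * N(-d2) - S_0 * exp(-qT) * N(-d1)
N(-d1) = 0.13539809; N(-d2) = 0.15475972
P = 22.4700 * 0.99203191 * 0.15475972 - 24.3900 * 1.00000000 * 0.13539809 = 0.1474


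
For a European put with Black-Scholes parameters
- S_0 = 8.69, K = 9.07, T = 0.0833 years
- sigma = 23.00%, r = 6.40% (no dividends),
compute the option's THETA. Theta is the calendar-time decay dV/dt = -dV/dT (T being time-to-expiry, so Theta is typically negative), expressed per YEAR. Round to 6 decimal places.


d1 = -0.5312409922; d2 = -0.5976229928
phi(d1) = 0.3464395172; exp(-qT) = 1.0000000000; exp(-rT) = 0.9946829856
Theta = -S*exp(-qT)*phi(d1)*sigma/(2*sqrt(T)) + r*K*exp(-rT)*N(-d2) - q*S*exp(-qT)*N(-d1)
N(-d1) = 0.7023741050; N(-d2) = 0.7249542406; sqrt(T) = 0.2886173938
Term 1 = -8.6900 * 1.0000000000 * 0.3464395172 * 0.2300 / (2 * 0.2886173938) = -1.1995615613
Term 2 = 0.0640 * 9.0700 * 0.9946829856 * 0.7249542406 = 0.4185839239
Term 3 = 0 (no dividend yield, q = 0)
Theta = -1.1995615613 + (0.4185839239) + (0.0000000000) = -0.780978

Answer: Theta = -0.780978


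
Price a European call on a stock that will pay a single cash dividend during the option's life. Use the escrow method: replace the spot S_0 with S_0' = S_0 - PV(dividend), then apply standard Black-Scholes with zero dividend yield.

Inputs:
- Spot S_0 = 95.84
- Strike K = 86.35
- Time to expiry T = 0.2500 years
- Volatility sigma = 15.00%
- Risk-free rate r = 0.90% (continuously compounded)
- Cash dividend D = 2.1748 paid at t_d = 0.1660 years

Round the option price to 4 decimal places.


PV(D) = D * exp(-r * t_d) = 2.1748 * 0.99850712 = 2.17155327
S_0' = S_0 - PV(D) = 95.8400 - 2.17155327 = 93.66844673
d1 = (ln(S_0'/K) + (r + sigma^2/2)*T) / (sigma*sqrt(T)) = 1.15220107
d2 = d1 - sigma*sqrt(T) = 1.07720107
exp(-rT) = 0.99775253
N(d1) = 0.87538077; N(d2) = 0.85930478
C = S_0' * N(d1) - K * exp(-rT) * N(d2) = 93.66844673 * 0.87538077 - 86.3500 * 0.99775253 * 0.85930478 = 7.9614

Answer: Price = 7.9614


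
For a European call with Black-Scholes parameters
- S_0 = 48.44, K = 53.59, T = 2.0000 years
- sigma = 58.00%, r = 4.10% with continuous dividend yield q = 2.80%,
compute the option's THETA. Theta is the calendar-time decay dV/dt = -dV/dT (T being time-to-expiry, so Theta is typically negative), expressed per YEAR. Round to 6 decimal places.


Answer: Theta = -3.383338

Derivation:
d1 = 0.3186411334; d2 = -0.5016027328
phi(d1) = 0.3791950285; exp(-qT) = 0.9455391359; exp(-rT) = 0.9212719587
Theta = -S*exp(-qT)*phi(d1)*sigma/(2*sqrt(T)) - r*K*exp(-rT)*N(d2) + q*S*exp(-qT)*N(d1)
N(d1) = 0.6250006710; N(d2) = 0.3079734984; sqrt(T) = 1.4142135624
Term 1 = -48.4400 * 0.9455391359 * 0.3791950285 * 0.5800 / (2 * 1.4142135624) = -3.5614699011
Term 2 = -0.0410 * 53.5900 * 0.9212719587 * 0.3079734984 = -0.6234028920
Term 3 = 0.0280 * 48.4400 * 0.9455391359 * 0.6250006710 = 0.8015343860
Theta = -3.5614699011 + (-0.6234028920) + (0.8015343860) = -3.383338


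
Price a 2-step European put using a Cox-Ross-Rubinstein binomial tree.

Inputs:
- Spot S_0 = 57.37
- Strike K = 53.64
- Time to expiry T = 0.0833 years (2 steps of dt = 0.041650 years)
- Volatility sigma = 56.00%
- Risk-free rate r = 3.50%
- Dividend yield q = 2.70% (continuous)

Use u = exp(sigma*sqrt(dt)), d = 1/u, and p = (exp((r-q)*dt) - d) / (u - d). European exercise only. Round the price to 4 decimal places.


dt = T/N = 0.041650
u = exp(sigma*sqrt(dt)) = 1.121073; d = 1/u = 0.892002
p = (exp((r-q)*dt) - d) / (u - d) = 0.472914
Discount per step: exp(-r*dt) = 0.998543
Stock lattice S(k, i) with i counting down-moves:
  k=0: S(0,0) = 57.3700
  k=1: S(1,0) = 64.3160; S(1,1) = 51.1742
  k=2: S(2,0) = 72.1029; S(2,1) = 57.3700; S(2,2) = 45.6475
Terminal payoffs V(N, i) = max(K - S_T, 0):
  V(2,0) = 0.000000; V(2,1) = 0.000000; V(2,2) = 7.992529
Backward induction: V(k, i) = exp(-r*dt) * [p * V(k+1, i) + (1-p) * V(k+1, i+1)].
  V(1,0) = exp(-r*dt) * [p*0.000000 + (1-p)*0.000000] = 0.000000
  V(1,1) = exp(-r*dt) * [p*0.000000 + (1-p)*7.992529] = 4.206612
  V(0,0) = exp(-r*dt) * [p*0.000000 + (1-p)*4.206612] = 2.214016

Answer: Price = V(0,0) = 2.2140


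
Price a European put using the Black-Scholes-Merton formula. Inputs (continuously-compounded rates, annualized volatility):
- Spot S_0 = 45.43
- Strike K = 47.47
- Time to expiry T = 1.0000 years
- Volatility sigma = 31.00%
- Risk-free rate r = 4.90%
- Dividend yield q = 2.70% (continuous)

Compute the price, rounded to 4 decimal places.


d1 = (ln(S/K) + (r - q + 0.5*sigma^2) * T) / (sigma * sqrt(T)) = 0.08427338
d2 = d1 - sigma * sqrt(T) = -0.22572662
exp(-rT) = 0.95218113; exp(-qT) = 0.97336124
P = K * exp(-rT) * N(-d2) - S_0 * exp(-qT) * N(-d1)
N(-d1) = 0.46641954; N(-d2) = 0.58929297
P = 47.4700 * 0.95218113 * 0.58929297 - 45.4300 * 0.97336124 * 0.46641954 = 6.0111

Answer: Price = 6.0111


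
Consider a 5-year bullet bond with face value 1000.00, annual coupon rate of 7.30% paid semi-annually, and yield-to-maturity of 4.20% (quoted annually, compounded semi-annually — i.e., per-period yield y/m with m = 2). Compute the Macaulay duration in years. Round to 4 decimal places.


Answer: Macaulay duration = 4.3309 years

Derivation:
Coupon per period c = face * coupon_rate / m = 36.500000
Periods per year m = 2; per-period yield y/m = 0.021000
Number of cashflows N = 10
Cashflows (t years, CF_t, discount factor 1/(1+y/m)^(m*t), PV):
  t = 0.5000: CF_t = 36.500000, DF = 0.979432, PV = 35.749265
  t = 1.0000: CF_t = 36.500000, DF = 0.959287, PV = 35.013972
  t = 1.5000: CF_t = 36.500000, DF = 0.939556, PV = 34.293802
  t = 2.0000: CF_t = 36.500000, DF = 0.920231, PV = 33.588445
  t = 2.5000: CF_t = 36.500000, DF = 0.901304, PV = 32.897595
  t = 3.0000: CF_t = 36.500000, DF = 0.882766, PV = 32.220955
  t = 3.5000: CF_t = 36.500000, DF = 0.864609, PV = 31.558232
  t = 4.0000: CF_t = 36.500000, DF = 0.846826, PV = 30.909140
  t = 4.5000: CF_t = 36.500000, DF = 0.829408, PV = 30.273399
  t = 5.0000: CF_t = 1036.500000, DF = 0.812349, PV = 841.999601
Price P = sum_t PV_t = 1138.504408
Macaulay numerator sum_t t * PV_t:
  t * PV_t at t = 0.5000: 17.874633
  t * PV_t at t = 1.0000: 35.013972
  t * PV_t at t = 1.5000: 51.440703
  t * PV_t at t = 2.0000: 67.176890
  t * PV_t at t = 2.5000: 82.243988
  t * PV_t at t = 3.0000: 96.662866
  t * PV_t at t = 3.5000: 110.453813
  t * PV_t at t = 4.0000: 123.636562
  t * PV_t at t = 4.5000: 136.230296
  t * PV_t at t = 5.0000: 4209.998004
Macaulay duration D = (sum_t t * PV_t) / P = 4930.731726 / 1138.504408 = 4.330885


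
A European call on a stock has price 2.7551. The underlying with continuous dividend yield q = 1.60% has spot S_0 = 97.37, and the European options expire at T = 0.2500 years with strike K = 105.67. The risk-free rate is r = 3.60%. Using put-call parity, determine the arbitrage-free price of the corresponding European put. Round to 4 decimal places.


Answer: Put price = 10.4970

Derivation:
Put-call parity: C - P = S_0 * exp(-qT) - K * exp(-rT).
S_0 * exp(-qT) = 97.3700 * 0.99600799 = 96.98129792
K * exp(-rT) = 105.6700 * 0.99104038 = 104.72323682
P = C - S*exp(-qT) + K*exp(-rT)
P = 2.7551 - 96.98129792 + 104.72323682 = 10.4970


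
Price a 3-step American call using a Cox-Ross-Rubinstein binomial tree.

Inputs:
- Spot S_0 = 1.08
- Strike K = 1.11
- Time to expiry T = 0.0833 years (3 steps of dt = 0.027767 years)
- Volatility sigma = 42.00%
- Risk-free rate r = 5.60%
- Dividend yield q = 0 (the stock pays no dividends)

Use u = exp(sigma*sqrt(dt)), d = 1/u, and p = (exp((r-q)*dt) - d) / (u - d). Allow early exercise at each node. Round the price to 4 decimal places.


Answer: Price = V(0,0) = 0.0444

Derivation:
dt = T/N = 0.027767
u = exp(sigma*sqrt(dt)) = 1.072493; d = 1/u = 0.932407
p = (exp((r-q)*dt) - d) / (u - d) = 0.493619
Discount per step: exp(-r*dt) = 0.998446
Stock lattice S(k, i) with i counting down-moves:
  k=0: S(0,0) = 1.0800
  k=1: S(1,0) = 1.1583; S(1,1) = 1.0070
  k=2: S(2,0) = 1.2423; S(2,1) = 1.0800; S(2,2) = 0.9389
  k=3: S(3,0) = 1.3323; S(3,1) = 1.1583; S(3,2) = 1.0070; S(3,3) = 0.8755
Terminal payoffs V(N, i) = max(S_T - K, 0):
  V(3,0) = 0.222316; V(3,1) = 0.048293; V(3,2) = 0.000000; V(3,3) = 0.000000
Backward induction: V(k, i) = exp(-r*dt) * [p * V(k+1, i) + (1-p) * V(k+1, i+1)]; then take max(V_cont, immediate exercise) for American.
  V(2,0) = exp(-r*dt) * [p*0.222316 + (1-p)*0.048293] = 0.133986; exercise = 0.132261; V(2,0) = max -> 0.133986
  V(2,1) = exp(-r*dt) * [p*0.048293 + (1-p)*0.000000] = 0.023801; exercise = 0.000000; V(2,1) = max -> 0.023801
  V(2,2) = exp(-r*dt) * [p*0.000000 + (1-p)*0.000000] = 0.000000; exercise = 0.000000; V(2,2) = max -> 0.000000
  V(1,0) = exp(-r*dt) * [p*0.133986 + (1-p)*0.023801] = 0.078069; exercise = 0.048293; V(1,0) = max -> 0.078069
  V(1,1) = exp(-r*dt) * [p*0.023801 + (1-p)*0.000000] = 0.011730; exercise = 0.000000; V(1,1) = max -> 0.011730
  V(0,0) = exp(-r*dt) * [p*0.078069 + (1-p)*0.011730] = 0.044407; exercise = 0.000000; V(0,0) = max -> 0.044407


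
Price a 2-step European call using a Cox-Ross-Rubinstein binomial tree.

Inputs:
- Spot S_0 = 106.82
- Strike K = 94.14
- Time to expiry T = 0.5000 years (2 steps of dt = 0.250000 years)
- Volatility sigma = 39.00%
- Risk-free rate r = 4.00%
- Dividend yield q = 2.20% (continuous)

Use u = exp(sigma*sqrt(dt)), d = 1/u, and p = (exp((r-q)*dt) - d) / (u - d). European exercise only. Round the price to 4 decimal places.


dt = T/N = 0.250000
u = exp(sigma*sqrt(dt)) = 1.215311; d = 1/u = 0.822835
p = (exp((r-q)*dt) - d) / (u - d) = 0.462895
Discount per step: exp(-r*dt) = 0.990050
Stock lattice S(k, i) with i counting down-moves:
  k=0: S(0,0) = 106.8200
  k=1: S(1,0) = 129.8195; S(1,1) = 87.8952
  k=2: S(2,0) = 157.7711; S(2,1) = 106.8200; S(2,2) = 72.3232
Terminal payoffs V(N, i) = max(S_T - K, 0):
  V(2,0) = 63.631088; V(2,1) = 12.680000; V(2,2) = 0.000000
Backward induction: V(k, i) = exp(-r*dt) * [p * V(k+1, i) + (1-p) * V(k+1, i+1)].
  V(1,0) = exp(-r*dt) * [p*63.631088 + (1-p)*12.680000] = 35.904181
  V(1,1) = exp(-r*dt) * [p*12.680000 + (1-p)*0.000000] = 5.811111
  V(0,0) = exp(-r*dt) * [p*35.904181 + (1-p)*5.811111] = 19.544627

Answer: Price = V(0,0) = 19.5446


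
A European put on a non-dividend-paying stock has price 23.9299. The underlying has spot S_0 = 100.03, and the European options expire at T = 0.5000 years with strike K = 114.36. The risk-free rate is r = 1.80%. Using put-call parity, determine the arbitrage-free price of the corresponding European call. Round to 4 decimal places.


Answer: Call price = 10.6245

Derivation:
Put-call parity: C - P = S_0 * exp(-qT) - K * exp(-rT).
S_0 * exp(-qT) = 100.0300 * 1.00000000 = 100.03000000
K * exp(-rT) = 114.3600 * 0.99104038 = 113.33537772
C = P + S*exp(-qT) - K*exp(-rT)
C = 23.9299 + 100.03000000 - 113.33537772 = 10.6245


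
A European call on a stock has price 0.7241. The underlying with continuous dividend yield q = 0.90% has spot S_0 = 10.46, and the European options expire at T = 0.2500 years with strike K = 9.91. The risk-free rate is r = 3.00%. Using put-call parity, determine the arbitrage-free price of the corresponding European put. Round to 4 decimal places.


Answer: Put price = 0.1236

Derivation:
Put-call parity: C - P = S_0 * exp(-qT) - K * exp(-rT).
S_0 * exp(-qT) = 10.4600 * 0.99775253 = 10.43649146
K * exp(-rT) = 9.9100 * 0.99252805 = 9.83595302
P = C - S*exp(-qT) + K*exp(-rT)
P = 0.7241 - 10.43649146 + 9.83595302 = 0.1236


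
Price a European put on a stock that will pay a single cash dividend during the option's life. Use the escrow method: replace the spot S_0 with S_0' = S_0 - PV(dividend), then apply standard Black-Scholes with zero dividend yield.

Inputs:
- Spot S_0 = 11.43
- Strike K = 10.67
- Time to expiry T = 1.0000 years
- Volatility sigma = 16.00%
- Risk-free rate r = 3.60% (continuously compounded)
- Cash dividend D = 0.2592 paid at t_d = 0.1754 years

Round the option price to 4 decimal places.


Answer: Price = 0.3322

Derivation:
PV(D) = D * exp(-r * t_d) = 0.2592 * 0.99370549 = 0.25756846
S_0' = S_0 - PV(D) = 11.4300 - 0.25756846 = 11.17243154
d1 = (ln(S_0'/K) + (r + sigma^2/2)*T) / (sigma*sqrt(T)) = 0.59258255
d2 = d1 - sigma*sqrt(T) = 0.43258255
exp(-rT) = 0.96464029
N(-d1) = 0.27673028; N(-d2) = 0.33265903
P = K * exp(-rT) * N(-d2) - S_0' * N(-d1) = 10.6700 * 0.96464029 * 0.33265903 - 11.17243154 * 0.27673028 = 0.3322


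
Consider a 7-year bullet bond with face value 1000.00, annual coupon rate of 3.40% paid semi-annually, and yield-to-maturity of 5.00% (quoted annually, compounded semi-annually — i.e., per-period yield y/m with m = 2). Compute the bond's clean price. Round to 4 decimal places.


Coupon per period c = face * coupon_rate / m = 17.000000
Periods per year m = 2; per-period yield y/m = 0.025000
Number of cashflows N = 14
Cashflows (t years, CF_t, discount factor 1/(1+y/m)^(m*t), PV):
  t = 0.5000: CF_t = 17.000000, DF = 0.975610, PV = 16.585366
  t = 1.0000: CF_t = 17.000000, DF = 0.951814, PV = 16.180845
  t = 1.5000: CF_t = 17.000000, DF = 0.928599, PV = 15.786190
  t = 2.0000: CF_t = 17.000000, DF = 0.905951, PV = 15.401161
  t = 2.5000: CF_t = 17.000000, DF = 0.883854, PV = 15.025523
  t = 3.0000: CF_t = 17.000000, DF = 0.862297, PV = 14.659047
  t = 3.5000: CF_t = 17.000000, DF = 0.841265, PV = 14.301509
  t = 4.0000: CF_t = 17.000000, DF = 0.820747, PV = 13.952692
  t = 4.5000: CF_t = 17.000000, DF = 0.800728, PV = 13.612382
  t = 5.0000: CF_t = 17.000000, DF = 0.781198, PV = 13.280373
  t = 5.5000: CF_t = 17.000000, DF = 0.762145, PV = 12.956461
  t = 6.0000: CF_t = 17.000000, DF = 0.743556, PV = 12.640450
  t = 6.5000: CF_t = 17.000000, DF = 0.725420, PV = 12.332146
  t = 7.0000: CF_t = 1017.000000, DF = 0.707727, PV = 719.758558
Price P = sum_t PV_t = 906.472703

Answer: Price = 906.4727


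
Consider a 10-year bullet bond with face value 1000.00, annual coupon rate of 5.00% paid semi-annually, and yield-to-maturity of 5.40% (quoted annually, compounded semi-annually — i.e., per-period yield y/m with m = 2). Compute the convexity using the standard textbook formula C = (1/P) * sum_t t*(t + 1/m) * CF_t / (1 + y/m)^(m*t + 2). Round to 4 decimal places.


Answer: Convexity = 72.8913

Derivation:
Coupon per period c = face * coupon_rate / m = 25.000000
Periods per year m = 2; per-period yield y/m = 0.027000
Number of cashflows N = 20
Cashflows (t years, CF_t, discount factor 1/(1+y/m)^(m*t), PV):
  t = 0.5000: CF_t = 25.000000, DF = 0.973710, PV = 24.342746
  t = 1.0000: CF_t = 25.000000, DF = 0.948111, PV = 23.702771
  t = 1.5000: CF_t = 25.000000, DF = 0.923185, PV = 23.079621
  t = 2.0000: CF_t = 25.000000, DF = 0.898914, PV = 22.472854
  t = 2.5000: CF_t = 25.000000, DF = 0.875282, PV = 21.882039
  t = 3.0000: CF_t = 25.000000, DF = 0.852270, PV = 21.306757
  t = 3.5000: CF_t = 25.000000, DF = 0.829864, PV = 20.746599
  t = 4.0000: CF_t = 25.000000, DF = 0.808047, PV = 20.201167
  t = 4.5000: CF_t = 25.000000, DF = 0.786803, PV = 19.670075
  t = 5.0000: CF_t = 25.000000, DF = 0.766118, PV = 19.152945
  t = 5.5000: CF_t = 25.000000, DF = 0.745976, PV = 18.649411
  t = 6.0000: CF_t = 25.000000, DF = 0.726365, PV = 18.159115
  t = 6.5000: CF_t = 25.000000, DF = 0.707268, PV = 17.681709
  t = 7.0000: CF_t = 25.000000, DF = 0.688674, PV = 17.216854
  t = 7.5000: CF_t = 25.000000, DF = 0.670569, PV = 16.764220
  t = 8.0000: CF_t = 25.000000, DF = 0.652939, PV = 16.323486
  t = 8.5000: CF_t = 25.000000, DF = 0.635774, PV = 15.894339
  t = 9.0000: CF_t = 25.000000, DF = 0.619059, PV = 15.476474
  t = 9.5000: CF_t = 25.000000, DF = 0.602784, PV = 15.069595
  t = 10.0000: CF_t = 1025.000000, DF = 0.586937, PV = 601.609926
Price P = sum_t PV_t = 969.402705
Convexity numerator sum_t t*(t + 1/m) * CF_t / (1+y/m)^(m*t + 2):
  t = 0.5000: term = 11.539811
  t = 1.0000: term = 33.709281
  t = 1.5000: term = 65.646117
  t = 2.0000: term = 106.533784
  t = 2.5000: term = 155.599489
  t = 3.0000: term = 212.112254
  t = 3.5000: term = 275.381050
  t = 4.0000: term = 344.753019
  t = 4.5000: term = 419.611756
  t = 5.0000: term = 499.375670
  t = 5.5000: term = 583.496401
  t = 6.0000: term = 671.457309
  t = 6.5000: term = 762.772016
  t = 7.0000: term = 856.983015
  t = 7.5000: term = 953.660331
  t = 8.0000: term = 1052.400236
  t = 8.5000: term = 1152.824017
  t = 9.0000: term = 1254.576798
  t = 9.5000: term = 1357.326407
  t = 10.0000: term = 59891.253849
Convexity = (1/P) * sum = 70661.012609 / 969.402705 = 72.891289
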